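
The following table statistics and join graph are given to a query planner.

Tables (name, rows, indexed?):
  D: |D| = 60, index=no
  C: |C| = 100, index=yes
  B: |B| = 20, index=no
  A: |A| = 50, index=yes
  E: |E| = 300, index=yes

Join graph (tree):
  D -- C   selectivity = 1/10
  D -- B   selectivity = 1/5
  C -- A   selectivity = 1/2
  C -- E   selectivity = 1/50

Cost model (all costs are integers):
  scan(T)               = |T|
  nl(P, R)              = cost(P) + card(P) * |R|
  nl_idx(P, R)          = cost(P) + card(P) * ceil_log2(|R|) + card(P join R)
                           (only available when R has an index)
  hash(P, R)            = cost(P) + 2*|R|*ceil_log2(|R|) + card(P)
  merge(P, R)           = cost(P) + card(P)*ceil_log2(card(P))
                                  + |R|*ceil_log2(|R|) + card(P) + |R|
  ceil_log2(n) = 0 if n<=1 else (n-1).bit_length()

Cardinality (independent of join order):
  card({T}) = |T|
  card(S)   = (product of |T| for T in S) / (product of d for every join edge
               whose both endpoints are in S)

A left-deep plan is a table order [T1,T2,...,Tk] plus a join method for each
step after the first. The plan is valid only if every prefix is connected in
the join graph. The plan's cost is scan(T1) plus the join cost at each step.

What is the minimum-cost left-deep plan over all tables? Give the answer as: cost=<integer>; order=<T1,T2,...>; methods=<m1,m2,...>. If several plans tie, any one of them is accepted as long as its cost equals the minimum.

Selinger DP (subsets sized 1..n):
  {D}: scan cost=60, card=60
  {C}: scan cost=100, card=100
  {B}: scan cost=20, card=20
  {A}: scan cost=50, card=50
  {E}: scan cost=300, card=300
  {CD}: card=600; try (D,hash)→920, (C,nl_idx)→1080, (C,merge)→1280, (D,merge)→1320, (C,hash)→1520, (C,nl)→6060 …(+1); best=920 via (D,hash)
  {BD}: card=240; try (B,hash)→320, (D,merge)→560, (B,merge)→600, (D,hash)→760, (D,nl)→1220, (B,nl)→1260; best=320 via (B,hash)
  {AC}: card=2500; try (A,hash)→800, (C,merge)→1200, (A,merge)→1250, (C,hash)→1500, (C,nl_idx)→2900, (A,nl_idx)→3200 …(+2); best=800 via (A,hash)
  {CE}: card=600; try (E,nl_idx)→1600, (C,hash)→2000, (C,nl_idx)→3000, (E,merge)→3900, (C,merge)→4100, (E,hash)→5600 …(+2); best=1600 via (E,nl_idx)
  {BCD}: card=2400; try (B,hash)→1720, (C,hash)→1960, (C,merge)→3280, (C,nl_idx)→4400, (B,merge)→7640, (B,nl)→12920 …(+1); best=1720 via (B,hash)
  {ACD}: card=15000; try (A,hash)→2120, (D,hash)→4020, (A,merge)→7870, (A,nl_idx)→19520, (A,nl)→30920, (D,merge)→33720 …(+1); best=2120 via (A,hash)
  {CDE}: card=3600; try (D,hash)→2920, (E,hash)→6920, (D,merge)→8620, (E,nl_idx)→9920, (E,merge)→10520, (D,nl)→37600 …(+1); best=2920 via (D,hash)
  {ACE}: card=15000; try (A,hash)→2800, (A,merge)→8550, (E,hash)→8700, (A,nl_idx)→20200, (A,nl)→31600, (E,merge)→36300 …(+2); best=2800 via (A,hash)
  {ABCD}: card=60000; try (A,hash)→4720, (B,hash)→17320, (A,merge)→33270, (A,nl_idx)→76120, (A,nl)→121720, (B,merge)→227240 …(+1); best=4720 via (A,hash)
  {BCDE}: card=14400; try (B,hash)→6720, (E,hash)→9520, (E,merge)→35920, (E,nl_idx)→37720, (B,merge)→49840, (B,nl)→74920 …(+1); best=6720 via (B,hash)
  {ACDE}: card=90000; try (A,hash)→7120, (D,hash)→18520, (E,hash)→22520, (A,merge)→50070, (A,nl_idx)→114520, (A,nl)→182920 …(+5); best=7120 via (A,hash)
  {ABCDE}: card=360000; try (A,hash)→21720, (E,hash)→70120, (B,hash)→97320, (A,merge)→223070, (A,nl_idx)→453120, (A,nl)→726720 …(+5); best=21720 via (A,hash)

cost=21720; order=C,E,D,B,A; methods=nl_idx,hash,hash,hash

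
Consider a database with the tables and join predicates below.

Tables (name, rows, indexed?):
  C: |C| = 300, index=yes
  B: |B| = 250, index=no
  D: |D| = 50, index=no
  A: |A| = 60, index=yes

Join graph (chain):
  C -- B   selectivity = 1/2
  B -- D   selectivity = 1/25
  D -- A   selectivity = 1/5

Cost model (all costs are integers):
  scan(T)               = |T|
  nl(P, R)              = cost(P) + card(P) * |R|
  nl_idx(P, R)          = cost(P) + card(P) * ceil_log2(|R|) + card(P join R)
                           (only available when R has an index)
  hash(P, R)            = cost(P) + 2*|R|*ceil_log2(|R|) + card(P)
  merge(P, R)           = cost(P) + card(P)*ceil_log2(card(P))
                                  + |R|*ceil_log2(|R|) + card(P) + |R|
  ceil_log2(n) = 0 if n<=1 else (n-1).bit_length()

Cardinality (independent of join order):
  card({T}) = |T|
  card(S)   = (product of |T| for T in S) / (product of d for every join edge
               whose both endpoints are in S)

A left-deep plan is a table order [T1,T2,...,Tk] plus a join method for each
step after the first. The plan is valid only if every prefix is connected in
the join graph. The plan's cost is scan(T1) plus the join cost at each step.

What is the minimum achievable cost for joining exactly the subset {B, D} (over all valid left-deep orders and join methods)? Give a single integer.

1100

Selinger DP over subsets of {B,D}:
  {B}: scan cost=250, card=250
  {D}: scan cost=50, card=50
  {BD}: card=500; try (D,hash)→1100, (B,merge)→2650, (D,merge)→2850, (B,hash)→4100, (B,nl)→12550, (D,nl)→12750; best=1100 via (D,hash)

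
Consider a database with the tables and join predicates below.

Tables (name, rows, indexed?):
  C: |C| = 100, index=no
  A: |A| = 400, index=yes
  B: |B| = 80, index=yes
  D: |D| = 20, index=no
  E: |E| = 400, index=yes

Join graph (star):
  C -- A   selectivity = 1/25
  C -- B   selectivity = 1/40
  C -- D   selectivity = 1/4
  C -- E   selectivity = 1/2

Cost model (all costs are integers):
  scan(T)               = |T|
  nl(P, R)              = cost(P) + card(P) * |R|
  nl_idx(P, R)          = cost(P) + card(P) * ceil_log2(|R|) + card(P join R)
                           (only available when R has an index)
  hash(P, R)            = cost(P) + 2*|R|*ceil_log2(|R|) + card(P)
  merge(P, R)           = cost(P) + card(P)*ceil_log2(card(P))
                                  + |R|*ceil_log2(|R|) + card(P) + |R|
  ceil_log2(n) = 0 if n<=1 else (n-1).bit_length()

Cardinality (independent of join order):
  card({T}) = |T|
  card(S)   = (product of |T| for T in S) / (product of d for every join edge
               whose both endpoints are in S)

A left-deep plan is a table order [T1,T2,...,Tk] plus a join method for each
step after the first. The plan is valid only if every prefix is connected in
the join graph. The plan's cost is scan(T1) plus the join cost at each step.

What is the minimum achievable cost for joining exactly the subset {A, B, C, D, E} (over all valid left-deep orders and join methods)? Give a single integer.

31520

Selinger DP over subsets of {A,B,C,D,E}:
  {C}: scan cost=100, card=100
  {A}: scan cost=400, card=400
  {B}: scan cost=80, card=80
  {D}: scan cost=20, card=20
  {E}: scan cost=400, card=400
  {AC}: card=1600; try (C,hash)→2200, (A,nl_idx)→2600, (A,merge)→4900, (C,merge)→5200, (A,hash)→7400, (A,nl)→40100 …(+1); best=2200 via (C,hash)
  {BC}: card=200; try (B,nl_idx)→1000, (B,hash)→1320, (C,merge)→1520, (B,merge)→1540, (C,hash)→1560, (C,nl)→8080 …(+1); best=1000 via (B,nl_idx)
  {CD}: card=500; try (D,hash)→400, (C,merge)→940, (D,merge)→1020, (C,hash)→1440, (C,nl)→2020, (D,nl)→2100; best=400 via (D,hash)
  {CE}: card=20000; try (C,hash)→2200, (E,merge)→4900, (C,merge)→5200, (E,hash)→7400, (E,nl_idx)→21000, (E,nl)→40100 …(+1); best=2200 via (C,hash)
  {ABC}: card=3200; try (B,hash)→4920, (A,nl_idx)→6000, (A,merge)→6800, (A,hash)→8400, (B,nl_idx)→16600, (B,merge)→22040 …(+2); best=4920 via (B,hash)
  {ACD}: card=8000; try (D,hash)→4000, (A,hash)→8100, (A,merge)→9400, (A,nl_idx)→12900, (D,merge)→21520, (D,nl)→34200 …(+1); best=4000 via (D,hash)
  {ACE}: card=320000; try (E,hash)→11000, (E,merge)→25400, (A,hash)→29400, (A,merge)→326200, (E,nl_idx)→336600, (A,nl_idx)→502200 …(+2); best=11000 via (E,hash)
  {BCD}: card=1000; try (D,hash)→1400, (B,hash)→2020, (D,merge)→2920, (B,nl_idx)→4900, (D,nl)→5000, (B,merge)→6040 …(+1); best=1400 via (D,hash)
  {BCE}: card=40000; try (E,merge)→6800, (E,hash)→8400, (B,hash)→23320, (E,nl_idx)→42800, (E,nl)→81000, (B,nl_idx)→182200 …(+2); best=6800 via (E,merge)
  {CDE}: card=100000; try (E,hash)→8100, (E,merge)→9400, (D,hash)→22400, (E,nl_idx)→104900, (E,nl)→200400, (D,merge)→322320 …(+1); best=8100 via (E,hash)
  {ABCD}: card=16000; try (D,hash)→8320, (A,hash)→9600, (B,hash)→13120, (A,merge)→16400, (A,nl_idx)→26400, (D,merge)→46640 …(+5); best=8320 via (D,hash)
  {ABCE}: card=640000; try (E,hash)→15320, (E,merge)→50520, (A,hash)→54000, (B,hash)→332120, (E,nl_idx)→673720, (A,merge)→690800 …(+6); best=15320 via (E,hash)
  {ACDE}: card=1600000; try (E,hash)→19200, (A,hash)→115300, (E,merge)→120000, (D,hash)→331200, (E,nl_idx)→1676000, (A,merge)→1812100 …(+5); best=19200 via (E,hash)
  {BCDE}: card=200000; try (E,hash)→9600, (E,merge)→16400, (D,hash)→47000, (B,hash)→109220, (E,nl_idx)→210400, (E,nl)→401400 …(+5); best=9600 via (E,hash)
  {ABCDE}: card=3200000; try (E,hash)→31520, (A,hash)→216800, (E,merge)→252320, (D,hash)→655520, (B,hash)→1620320, (E,nl_idx)→3352320 …(+9); best=31520 via (E,hash)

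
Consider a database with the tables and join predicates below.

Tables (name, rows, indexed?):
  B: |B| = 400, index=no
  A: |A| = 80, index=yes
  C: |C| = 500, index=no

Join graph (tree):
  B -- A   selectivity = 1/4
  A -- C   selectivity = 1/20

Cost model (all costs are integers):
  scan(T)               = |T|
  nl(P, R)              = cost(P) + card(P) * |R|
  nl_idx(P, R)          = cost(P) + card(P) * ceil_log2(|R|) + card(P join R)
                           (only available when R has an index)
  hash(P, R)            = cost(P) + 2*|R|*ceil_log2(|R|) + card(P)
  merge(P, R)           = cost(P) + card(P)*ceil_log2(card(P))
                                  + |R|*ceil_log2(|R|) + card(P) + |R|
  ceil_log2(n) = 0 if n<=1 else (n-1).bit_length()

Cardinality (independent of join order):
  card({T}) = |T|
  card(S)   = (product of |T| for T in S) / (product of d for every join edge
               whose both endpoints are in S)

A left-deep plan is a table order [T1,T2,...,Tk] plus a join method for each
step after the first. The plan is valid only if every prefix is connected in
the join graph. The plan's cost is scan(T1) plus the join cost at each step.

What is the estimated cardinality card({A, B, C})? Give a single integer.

200000

Tables in S: A(80), B(400), C(500)
Edges inside S: B-A(d=4), A-C(d=20)
numerator = 80 * 400 * 500 = 16000000
denominator = 4 * 20 = 80
card(S) = 16000000 / 80 = 200000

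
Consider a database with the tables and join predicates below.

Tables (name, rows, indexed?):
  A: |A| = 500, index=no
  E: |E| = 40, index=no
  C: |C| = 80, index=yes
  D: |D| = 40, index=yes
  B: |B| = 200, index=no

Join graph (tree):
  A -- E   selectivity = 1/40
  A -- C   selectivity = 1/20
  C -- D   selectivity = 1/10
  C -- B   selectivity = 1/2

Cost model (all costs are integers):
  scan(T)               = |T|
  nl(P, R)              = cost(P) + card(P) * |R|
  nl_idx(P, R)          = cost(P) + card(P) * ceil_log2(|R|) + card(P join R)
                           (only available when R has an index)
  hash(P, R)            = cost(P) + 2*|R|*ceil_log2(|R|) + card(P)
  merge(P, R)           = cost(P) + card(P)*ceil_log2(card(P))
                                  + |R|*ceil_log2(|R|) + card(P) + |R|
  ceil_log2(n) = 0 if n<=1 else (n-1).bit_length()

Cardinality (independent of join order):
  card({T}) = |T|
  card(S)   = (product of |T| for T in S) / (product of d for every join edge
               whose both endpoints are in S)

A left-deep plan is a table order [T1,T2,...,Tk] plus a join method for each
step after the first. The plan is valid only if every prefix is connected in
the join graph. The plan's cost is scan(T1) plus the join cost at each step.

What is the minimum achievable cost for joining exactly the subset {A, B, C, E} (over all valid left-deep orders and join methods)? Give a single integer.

Selinger DP over subsets of {A,B,C,E}:
  {A}: scan cost=500, card=500
  {E}: scan cost=40, card=40
  {C}: scan cost=80, card=80
  {B}: scan cost=200, card=200
  {AE}: card=500; try (E,hash)→1480, (A,merge)→5320, (E,merge)→5780, (A,hash)→9080, (A,nl)→20040, (E,nl)→20500; best=1480 via (E,hash)
  {AC}: card=2000; try (C,hash)→2120, (A,merge)→5720, (C,nl_idx)→6000, (C,merge)→6140, (A,hash)→9160, (A,nl)→40080 …(+1); best=2120 via (C,hash)
  {BC}: card=8000; try (C,hash)→1520, (B,merge)→2520, (C,merge)→2640, (B,hash)→3360, (C,nl_idx)→9600, (B,nl)→16080 …(+1); best=1520 via (C,hash)
  {ACE}: card=2000; try (C,hash)→3100, (E,hash)→4600, (C,nl_idx)→6980, (C,merge)→7120, (E,merge)→26400, (C,nl)→41480 …(+1); best=3100 via (C,hash)
  {ABC}: card=200000; try (B,hash)→7320, (A,hash)→18520, (B,merge)→27920, (A,merge)→118520, (B,nl)→402120, (A,nl)→4001520; best=7320 via (B,hash)
  {ABCE}: card=200000; try (B,hash)→8300, (B,merge)→28900, (E,hash)→207800, (B,nl)→403100, (E,merge)→3807600, (E,nl)→8007320; best=8300 via (B,hash)

8300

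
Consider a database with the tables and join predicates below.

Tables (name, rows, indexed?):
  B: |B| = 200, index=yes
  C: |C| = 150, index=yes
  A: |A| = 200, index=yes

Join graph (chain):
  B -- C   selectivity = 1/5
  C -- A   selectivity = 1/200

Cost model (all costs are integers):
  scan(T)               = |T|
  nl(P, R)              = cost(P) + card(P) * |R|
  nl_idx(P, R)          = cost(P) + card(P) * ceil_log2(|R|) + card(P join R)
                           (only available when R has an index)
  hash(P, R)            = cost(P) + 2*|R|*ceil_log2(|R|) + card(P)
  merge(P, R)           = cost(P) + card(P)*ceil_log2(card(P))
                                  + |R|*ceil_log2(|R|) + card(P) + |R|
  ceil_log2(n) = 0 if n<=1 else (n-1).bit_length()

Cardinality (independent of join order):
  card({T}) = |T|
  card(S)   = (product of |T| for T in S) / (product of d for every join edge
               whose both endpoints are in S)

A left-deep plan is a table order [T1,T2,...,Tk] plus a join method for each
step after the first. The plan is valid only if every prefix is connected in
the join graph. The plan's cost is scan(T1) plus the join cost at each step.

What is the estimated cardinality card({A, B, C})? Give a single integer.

6000

Tables in S: A(200), B(200), C(150)
Edges inside S: B-C(d=5), C-A(d=200)
numerator = 200 * 200 * 150 = 6000000
denominator = 5 * 200 = 1000
card(S) = 6000000 / 1000 = 6000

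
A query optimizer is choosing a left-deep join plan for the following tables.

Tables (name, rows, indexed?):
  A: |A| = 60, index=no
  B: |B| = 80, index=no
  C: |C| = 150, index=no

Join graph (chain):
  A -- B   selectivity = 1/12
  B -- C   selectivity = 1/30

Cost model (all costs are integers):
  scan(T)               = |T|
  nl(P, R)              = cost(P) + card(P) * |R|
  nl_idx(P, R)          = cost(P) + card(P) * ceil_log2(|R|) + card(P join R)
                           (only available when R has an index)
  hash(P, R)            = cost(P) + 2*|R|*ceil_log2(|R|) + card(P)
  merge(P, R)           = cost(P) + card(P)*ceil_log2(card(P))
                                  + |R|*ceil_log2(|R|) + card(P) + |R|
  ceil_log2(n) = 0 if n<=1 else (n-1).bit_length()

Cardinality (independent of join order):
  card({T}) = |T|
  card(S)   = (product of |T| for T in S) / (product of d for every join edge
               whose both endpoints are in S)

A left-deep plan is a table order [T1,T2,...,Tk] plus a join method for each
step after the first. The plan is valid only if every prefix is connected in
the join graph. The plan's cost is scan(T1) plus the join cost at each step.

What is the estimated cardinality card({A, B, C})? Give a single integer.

Tables in S: A(60), B(80), C(150)
Edges inside S: A-B(d=12), B-C(d=30)
numerator = 60 * 80 * 150 = 720000
denominator = 12 * 30 = 360
card(S) = 720000 / 360 = 2000

2000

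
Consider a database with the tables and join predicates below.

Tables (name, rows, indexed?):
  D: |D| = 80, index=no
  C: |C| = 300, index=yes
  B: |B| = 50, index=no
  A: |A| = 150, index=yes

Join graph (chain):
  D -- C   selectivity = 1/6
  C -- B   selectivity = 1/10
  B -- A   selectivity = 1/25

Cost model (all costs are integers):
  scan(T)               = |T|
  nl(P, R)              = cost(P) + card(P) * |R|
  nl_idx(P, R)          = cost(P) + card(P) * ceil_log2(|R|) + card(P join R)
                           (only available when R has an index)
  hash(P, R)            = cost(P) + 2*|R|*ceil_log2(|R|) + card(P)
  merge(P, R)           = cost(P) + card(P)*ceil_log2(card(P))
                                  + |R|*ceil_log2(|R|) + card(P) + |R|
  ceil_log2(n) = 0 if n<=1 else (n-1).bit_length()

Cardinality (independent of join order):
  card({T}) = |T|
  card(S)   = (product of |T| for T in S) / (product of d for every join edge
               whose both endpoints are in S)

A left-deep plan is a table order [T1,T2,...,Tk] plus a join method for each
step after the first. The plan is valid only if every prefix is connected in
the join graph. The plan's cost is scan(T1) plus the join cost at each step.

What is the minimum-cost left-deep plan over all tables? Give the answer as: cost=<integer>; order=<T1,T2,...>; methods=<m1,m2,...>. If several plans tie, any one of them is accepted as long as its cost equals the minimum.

Selinger DP (subsets sized 1..n):
  {D}: scan cost=80, card=80
  {C}: scan cost=300, card=300
  {B}: scan cost=50, card=50
  {A}: scan cost=150, card=150
  {CD}: card=4000; try (D,hash)→1720, (C,merge)→3720, (D,merge)→3940, (C,nl_idx)→4800, (C,hash)→5560, (C,nl)→24080 …(+1); best=1720 via (D,hash)
  {BC}: card=1500; try (B,hash)→1200, (C,nl_idx)→2000, (C,merge)→3400, (B,merge)→3650, (C,hash)→5500, (C,nl)→15050 …(+1); best=1200 via (B,hash)
  {AB}: card=300; try (A,nl_idx)→750, (B,hash)→900, (A,merge)→1750, (B,merge)→1850, (A,hash)→2500, (A,nl)→7550 …(+1); best=750 via (A,nl_idx)
  {BCD}: card=20000; try (D,hash)→3820, (B,hash)→6320, (D,merge)→19840, (B,merge)→54070, (D,nl)→121200, (B,nl)→201720; best=3820 via (D,hash)
  {ABC}: card=9000; try (A,hash)→5100, (C,hash)→6450, (C,merge)→6750, (C,nl_idx)→12450, (A,merge)→20550, (A,nl_idx)→22200 …(+2); best=5100 via (A,hash)
  {ABCD}: card=120000; try (D,hash)→15220, (A,hash)→26220, (D,merge)→140740, (A,nl_idx)→283820, (A,merge)→325170, (D,nl)→725100 …(+1); best=15220 via (D,hash)

cost=15220; order=C,B,A,D; methods=hash,hash,hash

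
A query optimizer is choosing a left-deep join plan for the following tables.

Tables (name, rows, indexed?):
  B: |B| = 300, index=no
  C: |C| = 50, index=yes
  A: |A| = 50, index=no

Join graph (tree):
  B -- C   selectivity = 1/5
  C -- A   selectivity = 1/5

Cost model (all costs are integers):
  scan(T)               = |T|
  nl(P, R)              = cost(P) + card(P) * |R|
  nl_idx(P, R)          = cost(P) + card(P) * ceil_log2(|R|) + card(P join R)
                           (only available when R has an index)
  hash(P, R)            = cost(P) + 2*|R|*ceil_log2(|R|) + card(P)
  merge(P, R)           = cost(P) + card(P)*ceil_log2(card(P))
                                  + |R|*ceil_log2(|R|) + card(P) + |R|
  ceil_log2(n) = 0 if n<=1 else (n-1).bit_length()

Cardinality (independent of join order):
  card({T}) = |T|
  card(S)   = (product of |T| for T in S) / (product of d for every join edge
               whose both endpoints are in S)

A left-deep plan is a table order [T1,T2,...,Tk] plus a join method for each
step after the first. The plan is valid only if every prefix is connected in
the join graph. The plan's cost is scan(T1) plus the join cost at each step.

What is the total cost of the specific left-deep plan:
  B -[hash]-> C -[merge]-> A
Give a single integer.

40550

step 1: scan B: cost=300, card=300
step 2: join C via hash
    card(P join C) = 300*50/(5) = 3000
    cost = 300 + 2*50*6 + 300 = 1200
step 3: join A via merge
    card(P join A) = 3000*50/(5) = 30000
    cost = 1200 + 3000*12 + 50*6 + 3000 + 50 = 40550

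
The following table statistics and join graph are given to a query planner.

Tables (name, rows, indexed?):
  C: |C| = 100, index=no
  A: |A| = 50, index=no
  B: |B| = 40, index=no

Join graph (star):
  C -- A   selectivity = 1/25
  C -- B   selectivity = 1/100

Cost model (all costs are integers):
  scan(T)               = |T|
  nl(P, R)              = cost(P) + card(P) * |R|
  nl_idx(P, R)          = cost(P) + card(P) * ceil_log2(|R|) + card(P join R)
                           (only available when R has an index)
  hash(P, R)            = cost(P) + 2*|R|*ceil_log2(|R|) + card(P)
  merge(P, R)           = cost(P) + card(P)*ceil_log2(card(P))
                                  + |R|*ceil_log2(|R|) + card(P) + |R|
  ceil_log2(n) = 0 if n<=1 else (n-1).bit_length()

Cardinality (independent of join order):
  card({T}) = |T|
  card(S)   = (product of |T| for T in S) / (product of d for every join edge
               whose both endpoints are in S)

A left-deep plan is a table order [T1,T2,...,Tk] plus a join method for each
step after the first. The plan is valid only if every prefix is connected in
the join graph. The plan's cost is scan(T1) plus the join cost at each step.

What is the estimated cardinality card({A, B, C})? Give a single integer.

80

Tables in S: A(50), B(40), C(100)
Edges inside S: C-A(d=25), C-B(d=100)
numerator = 50 * 40 * 100 = 200000
denominator = 25 * 100 = 2500
card(S) = 200000 / 2500 = 80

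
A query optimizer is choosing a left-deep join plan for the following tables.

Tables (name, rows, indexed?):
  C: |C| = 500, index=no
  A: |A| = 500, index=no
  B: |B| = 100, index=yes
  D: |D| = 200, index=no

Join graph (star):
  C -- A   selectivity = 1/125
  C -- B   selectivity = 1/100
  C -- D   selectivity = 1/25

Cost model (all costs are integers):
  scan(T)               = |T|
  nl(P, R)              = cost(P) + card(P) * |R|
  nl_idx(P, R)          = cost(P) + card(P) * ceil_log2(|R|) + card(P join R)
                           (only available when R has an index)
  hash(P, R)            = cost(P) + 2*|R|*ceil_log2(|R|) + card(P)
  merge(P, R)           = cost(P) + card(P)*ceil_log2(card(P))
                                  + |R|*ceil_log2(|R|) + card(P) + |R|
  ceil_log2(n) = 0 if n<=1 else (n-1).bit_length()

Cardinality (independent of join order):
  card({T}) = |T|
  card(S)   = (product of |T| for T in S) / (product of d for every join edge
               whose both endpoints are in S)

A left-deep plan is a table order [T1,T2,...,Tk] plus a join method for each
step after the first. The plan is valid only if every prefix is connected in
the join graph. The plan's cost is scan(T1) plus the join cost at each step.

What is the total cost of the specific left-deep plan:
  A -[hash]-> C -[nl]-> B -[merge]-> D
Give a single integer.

235800

step 1: scan A: cost=500, card=500
step 2: join C via hash
    card(P join C) = 500*500/(125) = 2000
    cost = 500 + 2*500*9 + 500 = 10000
step 3: join B via nl
    card(P join B) = 2000*100/(100) = 2000
    cost = 10000 + 2000*100 = 210000
step 4: join D via merge
    card(P join D) = 2000*200/(25) = 16000
    cost = 210000 + 2000*11 + 200*8 + 2000 + 200 = 235800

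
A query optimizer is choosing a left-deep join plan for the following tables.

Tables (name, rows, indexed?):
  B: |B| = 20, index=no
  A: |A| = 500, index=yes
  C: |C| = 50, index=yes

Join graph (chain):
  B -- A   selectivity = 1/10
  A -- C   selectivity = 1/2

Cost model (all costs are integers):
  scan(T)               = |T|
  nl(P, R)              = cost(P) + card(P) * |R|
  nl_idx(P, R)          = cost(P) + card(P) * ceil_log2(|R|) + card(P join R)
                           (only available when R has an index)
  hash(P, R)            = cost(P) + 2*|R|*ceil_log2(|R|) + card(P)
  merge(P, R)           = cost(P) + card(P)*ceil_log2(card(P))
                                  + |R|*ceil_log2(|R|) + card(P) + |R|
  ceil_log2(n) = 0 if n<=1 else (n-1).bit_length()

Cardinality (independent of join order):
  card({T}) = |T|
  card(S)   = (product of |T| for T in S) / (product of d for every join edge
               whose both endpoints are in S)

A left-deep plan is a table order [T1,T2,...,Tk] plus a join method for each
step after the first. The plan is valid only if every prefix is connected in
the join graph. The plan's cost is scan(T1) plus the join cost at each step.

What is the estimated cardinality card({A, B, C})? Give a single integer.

25000

Tables in S: A(500), B(20), C(50)
Edges inside S: B-A(d=10), A-C(d=2)
numerator = 500 * 20 * 50 = 500000
denominator = 10 * 2 = 20
card(S) = 500000 / 20 = 25000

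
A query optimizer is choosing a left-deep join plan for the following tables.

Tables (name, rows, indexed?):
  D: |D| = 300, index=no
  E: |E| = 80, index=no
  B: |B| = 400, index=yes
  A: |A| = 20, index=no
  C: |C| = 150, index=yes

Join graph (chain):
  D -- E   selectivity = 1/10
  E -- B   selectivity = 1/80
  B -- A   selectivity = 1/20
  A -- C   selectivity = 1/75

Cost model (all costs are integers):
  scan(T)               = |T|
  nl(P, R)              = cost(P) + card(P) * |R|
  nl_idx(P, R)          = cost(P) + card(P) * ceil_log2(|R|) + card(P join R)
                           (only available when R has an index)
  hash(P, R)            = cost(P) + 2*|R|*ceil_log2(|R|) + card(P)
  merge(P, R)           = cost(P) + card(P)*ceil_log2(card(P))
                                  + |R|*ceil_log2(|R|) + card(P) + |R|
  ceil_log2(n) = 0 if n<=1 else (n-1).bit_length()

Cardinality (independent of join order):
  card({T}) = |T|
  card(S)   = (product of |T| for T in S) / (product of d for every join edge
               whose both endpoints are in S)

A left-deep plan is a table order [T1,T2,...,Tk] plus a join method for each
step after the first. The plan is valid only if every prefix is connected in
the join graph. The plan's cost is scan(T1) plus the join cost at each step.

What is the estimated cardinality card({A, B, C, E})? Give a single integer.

800

Tables in S: A(20), B(400), C(150), E(80)
Edges inside S: E-B(d=80), B-A(d=20), A-C(d=75)
numerator = 20 * 400 * 150 * 80 = 96000000
denominator = 80 * 20 * 75 = 120000
card(S) = 96000000 / 120000 = 800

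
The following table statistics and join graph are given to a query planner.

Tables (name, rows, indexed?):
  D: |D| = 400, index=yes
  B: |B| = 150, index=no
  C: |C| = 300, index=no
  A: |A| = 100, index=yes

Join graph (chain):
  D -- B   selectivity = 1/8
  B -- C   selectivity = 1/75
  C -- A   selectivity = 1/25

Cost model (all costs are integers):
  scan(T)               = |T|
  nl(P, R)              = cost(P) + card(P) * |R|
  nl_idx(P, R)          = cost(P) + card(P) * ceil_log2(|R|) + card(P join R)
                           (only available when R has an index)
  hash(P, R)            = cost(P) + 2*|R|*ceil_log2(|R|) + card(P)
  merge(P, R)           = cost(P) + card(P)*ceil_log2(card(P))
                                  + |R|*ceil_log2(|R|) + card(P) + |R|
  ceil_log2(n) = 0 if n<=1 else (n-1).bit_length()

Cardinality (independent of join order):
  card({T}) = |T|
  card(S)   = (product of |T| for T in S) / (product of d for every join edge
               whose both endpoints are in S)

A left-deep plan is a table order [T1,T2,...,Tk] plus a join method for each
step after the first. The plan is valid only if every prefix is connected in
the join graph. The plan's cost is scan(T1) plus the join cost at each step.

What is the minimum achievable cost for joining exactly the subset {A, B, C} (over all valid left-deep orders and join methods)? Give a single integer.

Selinger DP over subsets of {A,B,C}:
  {B}: scan cost=150, card=150
  {C}: scan cost=300, card=300
  {A}: scan cost=100, card=100
  {BC}: card=600; try (B,hash)→3000, (C,merge)→4500, (B,merge)→4650, (C,hash)→5700, (C,nl)→45150, (B,nl)→45300; best=3000 via (B,hash)
  {AC}: card=1200; try (A,hash)→2000, (A,nl_idx)→3600, (C,merge)→3900, (A,merge)→4100, (C,hash)→5600, (C,nl)→30100 …(+1); best=2000 via (A,hash)
  {ABC}: card=2400; try (A,hash)→5000, (B,hash)→5600, (A,nl_idx)→9600, (A,merge)→10400, (B,merge)→17750, (A,nl)→63000 …(+1); best=5000 via (A,hash)

5000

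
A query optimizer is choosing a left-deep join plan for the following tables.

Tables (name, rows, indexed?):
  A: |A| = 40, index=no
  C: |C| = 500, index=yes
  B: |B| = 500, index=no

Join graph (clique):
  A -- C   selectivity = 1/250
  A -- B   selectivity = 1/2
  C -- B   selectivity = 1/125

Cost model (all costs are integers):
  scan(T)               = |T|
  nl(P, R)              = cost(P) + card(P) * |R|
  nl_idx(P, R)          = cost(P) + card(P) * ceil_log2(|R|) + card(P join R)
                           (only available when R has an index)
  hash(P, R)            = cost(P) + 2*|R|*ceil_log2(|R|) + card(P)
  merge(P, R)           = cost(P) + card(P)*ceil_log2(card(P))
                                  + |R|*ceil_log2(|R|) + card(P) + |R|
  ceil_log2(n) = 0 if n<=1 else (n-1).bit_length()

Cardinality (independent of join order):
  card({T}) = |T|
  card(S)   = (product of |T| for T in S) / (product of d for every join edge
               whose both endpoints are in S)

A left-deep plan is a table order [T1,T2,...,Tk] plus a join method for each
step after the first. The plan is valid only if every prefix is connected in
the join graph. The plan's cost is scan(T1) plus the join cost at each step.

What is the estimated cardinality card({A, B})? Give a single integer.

10000

Tables in S: A(40), B(500)
Edges inside S: A-B(d=2)
numerator = 40 * 500 = 20000
denominator = 2 = 2
card(S) = 20000 / 2 = 10000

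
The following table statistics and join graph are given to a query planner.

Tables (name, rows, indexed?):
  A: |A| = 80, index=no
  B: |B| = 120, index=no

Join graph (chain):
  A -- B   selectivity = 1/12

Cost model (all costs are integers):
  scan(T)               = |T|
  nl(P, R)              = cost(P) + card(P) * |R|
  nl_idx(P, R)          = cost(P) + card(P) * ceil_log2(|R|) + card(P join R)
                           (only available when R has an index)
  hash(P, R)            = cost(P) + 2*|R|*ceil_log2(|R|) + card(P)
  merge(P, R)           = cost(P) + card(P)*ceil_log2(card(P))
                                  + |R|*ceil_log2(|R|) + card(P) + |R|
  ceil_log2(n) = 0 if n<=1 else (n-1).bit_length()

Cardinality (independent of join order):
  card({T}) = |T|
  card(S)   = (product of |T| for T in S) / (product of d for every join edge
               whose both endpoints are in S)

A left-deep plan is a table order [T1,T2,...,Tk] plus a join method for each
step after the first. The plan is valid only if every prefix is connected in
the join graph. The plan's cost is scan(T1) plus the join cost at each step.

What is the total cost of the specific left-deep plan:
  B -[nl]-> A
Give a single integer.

step 1: scan B: cost=120, card=120
step 2: join A via nl
    card(P join A) = 120*80/(12) = 800
    cost = 120 + 120*80 = 9720

9720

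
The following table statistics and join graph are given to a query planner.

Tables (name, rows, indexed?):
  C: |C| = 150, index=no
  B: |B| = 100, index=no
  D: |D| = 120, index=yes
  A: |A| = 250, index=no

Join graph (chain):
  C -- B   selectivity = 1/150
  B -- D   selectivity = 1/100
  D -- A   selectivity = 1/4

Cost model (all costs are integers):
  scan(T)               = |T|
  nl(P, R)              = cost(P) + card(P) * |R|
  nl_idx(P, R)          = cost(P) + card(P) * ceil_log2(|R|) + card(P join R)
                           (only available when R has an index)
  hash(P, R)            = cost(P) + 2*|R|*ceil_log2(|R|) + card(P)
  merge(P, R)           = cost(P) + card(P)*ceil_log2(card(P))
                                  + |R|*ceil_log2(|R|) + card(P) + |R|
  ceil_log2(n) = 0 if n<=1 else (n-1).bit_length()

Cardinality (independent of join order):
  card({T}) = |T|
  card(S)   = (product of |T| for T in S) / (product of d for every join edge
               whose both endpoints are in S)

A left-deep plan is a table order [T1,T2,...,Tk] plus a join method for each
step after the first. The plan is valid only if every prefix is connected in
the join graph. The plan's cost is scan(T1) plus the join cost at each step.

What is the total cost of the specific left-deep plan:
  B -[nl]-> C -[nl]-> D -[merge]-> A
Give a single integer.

30310

step 1: scan B: cost=100, card=100
step 2: join C via nl
    card(P join C) = 100*150/(150) = 100
    cost = 100 + 100*150 = 15100
step 3: join D via nl
    card(P join D) = 100*120/(100) = 120
    cost = 15100 + 100*120 = 27100
step 4: join A via merge
    card(P join A) = 120*250/(4) = 7500
    cost = 27100 + 120*7 + 250*8 + 120 + 250 = 30310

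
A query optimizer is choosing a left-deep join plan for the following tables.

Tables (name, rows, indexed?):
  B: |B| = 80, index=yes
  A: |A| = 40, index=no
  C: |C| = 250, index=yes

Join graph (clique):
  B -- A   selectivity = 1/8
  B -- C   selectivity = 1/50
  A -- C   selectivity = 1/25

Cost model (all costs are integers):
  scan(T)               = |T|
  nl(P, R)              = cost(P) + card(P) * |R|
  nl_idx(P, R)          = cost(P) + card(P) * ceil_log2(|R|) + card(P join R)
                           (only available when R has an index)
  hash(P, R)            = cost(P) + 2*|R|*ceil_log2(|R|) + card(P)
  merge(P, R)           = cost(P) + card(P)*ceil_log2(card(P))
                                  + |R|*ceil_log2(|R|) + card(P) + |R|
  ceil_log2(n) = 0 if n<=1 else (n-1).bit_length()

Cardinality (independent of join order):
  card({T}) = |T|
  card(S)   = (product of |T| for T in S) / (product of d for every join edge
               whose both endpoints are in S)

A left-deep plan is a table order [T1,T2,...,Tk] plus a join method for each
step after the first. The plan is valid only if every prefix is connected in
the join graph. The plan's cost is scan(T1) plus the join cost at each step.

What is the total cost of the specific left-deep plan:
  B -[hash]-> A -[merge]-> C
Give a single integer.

step 1: scan B: cost=80, card=80
step 2: join A via hash
    card(P join A) = 80*40/(8) = 400
    cost = 80 + 2*40*6 + 80 = 640
step 3: join C via merge
    card(P join C) = 400*250/(50*25) = 80
    cost = 640 + 400*9 + 250*8 + 400 + 250 = 6890

6890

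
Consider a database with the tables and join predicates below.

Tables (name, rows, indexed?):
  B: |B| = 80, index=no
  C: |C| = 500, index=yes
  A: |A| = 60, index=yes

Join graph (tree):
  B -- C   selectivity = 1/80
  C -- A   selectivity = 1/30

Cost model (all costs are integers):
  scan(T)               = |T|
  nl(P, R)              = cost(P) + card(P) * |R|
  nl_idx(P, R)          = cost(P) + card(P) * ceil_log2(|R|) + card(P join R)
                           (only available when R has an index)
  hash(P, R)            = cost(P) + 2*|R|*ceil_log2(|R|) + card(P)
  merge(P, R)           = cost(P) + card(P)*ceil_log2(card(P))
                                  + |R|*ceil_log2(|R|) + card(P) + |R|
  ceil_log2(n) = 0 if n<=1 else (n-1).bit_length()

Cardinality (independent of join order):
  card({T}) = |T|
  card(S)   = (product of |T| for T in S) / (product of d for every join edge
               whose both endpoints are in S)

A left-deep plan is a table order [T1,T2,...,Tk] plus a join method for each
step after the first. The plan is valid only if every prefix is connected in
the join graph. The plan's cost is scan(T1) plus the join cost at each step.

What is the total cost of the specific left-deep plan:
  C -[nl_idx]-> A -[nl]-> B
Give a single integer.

84500

step 1: scan C: cost=500, card=500
step 2: join A via nl_idx
    card(P join A) = 500*60/(30) = 1000
    cost = 500 + 500*6 + 1000 = 4500
step 3: join B via nl
    card(P join B) = 1000*80/(80) = 1000
    cost = 4500 + 1000*80 = 84500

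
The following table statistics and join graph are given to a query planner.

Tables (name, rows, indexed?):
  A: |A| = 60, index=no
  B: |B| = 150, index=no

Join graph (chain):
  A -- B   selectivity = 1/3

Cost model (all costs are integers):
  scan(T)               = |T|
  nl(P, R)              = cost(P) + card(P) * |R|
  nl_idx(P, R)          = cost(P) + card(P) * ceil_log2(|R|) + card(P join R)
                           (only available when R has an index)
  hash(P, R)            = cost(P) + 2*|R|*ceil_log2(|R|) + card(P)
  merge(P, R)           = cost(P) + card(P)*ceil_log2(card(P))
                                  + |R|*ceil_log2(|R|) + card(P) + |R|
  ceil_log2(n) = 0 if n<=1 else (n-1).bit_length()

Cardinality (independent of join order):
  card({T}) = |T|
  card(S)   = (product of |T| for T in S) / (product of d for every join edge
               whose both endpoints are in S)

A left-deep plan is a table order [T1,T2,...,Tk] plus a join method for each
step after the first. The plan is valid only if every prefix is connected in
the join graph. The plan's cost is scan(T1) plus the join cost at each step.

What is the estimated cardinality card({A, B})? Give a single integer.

3000

Tables in S: A(60), B(150)
Edges inside S: A-B(d=3)
numerator = 60 * 150 = 9000
denominator = 3 = 3
card(S) = 9000 / 3 = 3000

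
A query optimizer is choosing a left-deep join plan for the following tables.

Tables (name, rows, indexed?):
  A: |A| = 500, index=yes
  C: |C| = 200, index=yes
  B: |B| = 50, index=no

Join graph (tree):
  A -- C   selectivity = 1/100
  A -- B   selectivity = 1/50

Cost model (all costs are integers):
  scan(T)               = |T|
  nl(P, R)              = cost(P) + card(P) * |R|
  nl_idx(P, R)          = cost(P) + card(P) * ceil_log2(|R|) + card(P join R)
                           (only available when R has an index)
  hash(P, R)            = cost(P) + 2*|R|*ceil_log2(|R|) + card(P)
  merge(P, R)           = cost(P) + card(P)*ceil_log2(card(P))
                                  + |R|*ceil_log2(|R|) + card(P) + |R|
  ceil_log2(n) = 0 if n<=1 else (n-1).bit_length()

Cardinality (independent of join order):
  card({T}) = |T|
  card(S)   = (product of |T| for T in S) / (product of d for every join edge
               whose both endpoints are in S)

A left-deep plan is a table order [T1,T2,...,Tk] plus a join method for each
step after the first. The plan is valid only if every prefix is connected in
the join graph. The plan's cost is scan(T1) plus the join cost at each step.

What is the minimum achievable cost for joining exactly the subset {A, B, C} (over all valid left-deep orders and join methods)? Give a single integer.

4600

Selinger DP over subsets of {A,B,C}:
  {A}: scan cost=500, card=500
  {C}: scan cost=200, card=200
  {B}: scan cost=50, card=50
  {AC}: card=1000; try (A,nl_idx)→3000, (C,hash)→4200, (C,nl_idx)→5500, (A,merge)→7000, (C,merge)→7300, (A,hash)→9400 …(+2); best=3000 via (A,nl_idx)
  {AB}: card=500; try (A,nl_idx)→1000, (B,hash)→1600, (A,merge)→5400, (B,merge)→5850, (A,hash)→9100, (A,nl)→25050 …(+1); best=1000 via (A,nl_idx)
  {ABC}: card=1000; try (B,hash)→4600, (C,hash)→4700, (C,nl_idx)→6000, (C,merge)→7800, (B,merge)→14350, (B,nl)→53000 …(+1); best=4600 via (B,hash)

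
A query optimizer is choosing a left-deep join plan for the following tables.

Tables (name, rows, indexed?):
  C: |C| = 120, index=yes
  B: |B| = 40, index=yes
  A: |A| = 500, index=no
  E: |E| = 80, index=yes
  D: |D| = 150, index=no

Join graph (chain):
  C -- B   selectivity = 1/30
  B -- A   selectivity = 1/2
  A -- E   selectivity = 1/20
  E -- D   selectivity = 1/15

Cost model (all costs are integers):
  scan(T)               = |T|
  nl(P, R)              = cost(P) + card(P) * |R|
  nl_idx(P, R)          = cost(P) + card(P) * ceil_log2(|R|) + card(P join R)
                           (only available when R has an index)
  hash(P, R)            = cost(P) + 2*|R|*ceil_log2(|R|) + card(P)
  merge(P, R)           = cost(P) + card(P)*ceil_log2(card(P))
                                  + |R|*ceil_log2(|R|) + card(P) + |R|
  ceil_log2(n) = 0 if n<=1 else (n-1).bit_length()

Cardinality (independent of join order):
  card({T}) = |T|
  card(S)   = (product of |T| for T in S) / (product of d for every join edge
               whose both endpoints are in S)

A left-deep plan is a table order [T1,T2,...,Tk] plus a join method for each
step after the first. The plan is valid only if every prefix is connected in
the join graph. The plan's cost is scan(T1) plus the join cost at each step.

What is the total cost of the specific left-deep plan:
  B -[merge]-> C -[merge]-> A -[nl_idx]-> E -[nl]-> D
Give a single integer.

step 1: scan B: cost=40, card=40
step 2: join C via merge
    card(P join C) = 40*120/(30) = 160
    cost = 40 + 40*6 + 120*7 + 40 + 120 = 1280
step 3: join A via merge
    card(P join A) = 160*500/(2) = 40000
    cost = 1280 + 160*8 + 500*9 + 160 + 500 = 7720
step 4: join E via nl_idx
    card(P join E) = 40000*80/(20) = 160000
    cost = 7720 + 40000*7 + 160000 = 447720
step 5: join D via nl
    card(P join D) = 160000*150/(15) = 1600000
    cost = 447720 + 160000*150 = 24447720

24447720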